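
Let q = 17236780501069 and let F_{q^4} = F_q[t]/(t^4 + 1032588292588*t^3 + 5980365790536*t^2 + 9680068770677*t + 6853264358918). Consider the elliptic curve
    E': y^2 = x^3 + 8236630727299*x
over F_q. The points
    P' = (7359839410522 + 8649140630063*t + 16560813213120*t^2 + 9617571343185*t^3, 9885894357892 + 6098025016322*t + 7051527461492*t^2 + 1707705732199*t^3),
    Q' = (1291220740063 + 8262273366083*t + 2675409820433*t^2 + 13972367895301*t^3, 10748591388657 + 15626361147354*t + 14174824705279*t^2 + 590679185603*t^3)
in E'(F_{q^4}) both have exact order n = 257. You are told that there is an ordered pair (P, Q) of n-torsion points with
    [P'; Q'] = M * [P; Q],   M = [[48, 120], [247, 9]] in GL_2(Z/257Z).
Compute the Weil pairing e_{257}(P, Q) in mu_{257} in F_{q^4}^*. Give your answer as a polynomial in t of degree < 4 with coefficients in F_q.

13072996847623 + 4571986083182*t + 5654131375890*t^2 + 2880183911600*t^3

Alternating bilinearity on E[257] (values in mu_{257} in F_{17236780501069^4}) gives e(P',Q') = e(P,Q)^det(M).
det M = 48*9 - 120*247 = -29208 = 90 (mod 257); 90^{-1} = 20 (mod 257).
Build f_{257,P'} and f_{257,Q'} via the 9-bit ladder of 257=100000001_2; evaluate at shifted divisors; quotient in F_{17236780501069^4}.
f_P(D_Q)/f_Q(D_P) = 3499098336293 + 1256762418610*t + 7135610618243*t^2 + 12009968126327*t^3.
Raise to 20: e(P,Q) = 13072996847623 + 4571986083182*t + 5654131375890*t^2 + 2880183911600*t^3 in mu_{257}.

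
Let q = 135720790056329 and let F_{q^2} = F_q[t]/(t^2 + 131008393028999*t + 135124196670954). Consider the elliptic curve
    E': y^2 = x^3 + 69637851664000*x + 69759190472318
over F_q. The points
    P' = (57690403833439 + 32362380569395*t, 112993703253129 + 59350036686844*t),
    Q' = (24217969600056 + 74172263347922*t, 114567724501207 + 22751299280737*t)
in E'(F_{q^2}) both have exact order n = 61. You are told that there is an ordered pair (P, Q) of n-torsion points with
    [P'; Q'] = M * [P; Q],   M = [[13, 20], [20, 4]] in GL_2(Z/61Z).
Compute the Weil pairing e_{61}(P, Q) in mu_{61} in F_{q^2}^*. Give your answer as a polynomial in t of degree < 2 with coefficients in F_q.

132885425486706 + 99955944338620*t

e_{61} is bilinear + alternating on E[61], so e_{61}(13*P + 20*Q, 20*P + 4*Q) = e_{61}(P,Q)^(13*4-20*20).
det(M) mod 61 = 18; its inverse in (Z/61)^* is 17 (check: 18*17 mod 61 = 1).
Miller loop for e_{61} over F_{135720790056329^2}: bits of 61 = 111101; 5 double steps + 4 add steps, l/v at each.
e_{61}(P',Q') = 18058854333896 + 127928560739509*t.
e_{61}(P,Q) = (18058854333896 + 127928560739509*t)^{17} = 132885425486706 + 99955944338620*t.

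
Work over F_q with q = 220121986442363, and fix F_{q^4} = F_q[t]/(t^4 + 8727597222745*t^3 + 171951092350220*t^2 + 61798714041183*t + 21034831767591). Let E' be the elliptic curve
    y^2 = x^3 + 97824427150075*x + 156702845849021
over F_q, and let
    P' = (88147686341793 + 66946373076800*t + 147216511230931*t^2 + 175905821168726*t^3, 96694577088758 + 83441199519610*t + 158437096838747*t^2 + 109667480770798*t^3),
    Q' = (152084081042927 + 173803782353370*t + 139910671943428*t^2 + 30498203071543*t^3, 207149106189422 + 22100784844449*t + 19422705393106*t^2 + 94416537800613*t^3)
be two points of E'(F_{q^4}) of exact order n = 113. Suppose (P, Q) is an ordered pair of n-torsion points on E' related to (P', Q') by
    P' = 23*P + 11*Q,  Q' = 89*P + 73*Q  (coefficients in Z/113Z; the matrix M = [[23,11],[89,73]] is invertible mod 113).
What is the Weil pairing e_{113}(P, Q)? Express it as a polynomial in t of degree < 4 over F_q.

37883222793667 + 55984081618739*t + 106218940390580*t^2 + 137756039895388*t^3

e_{113} is bilinear + alternating on E[113], so e_{113}(23*P + 11*Q, 89*P + 73*Q) = e_{113}(P,Q)^(23*73-11*89).
Inverting 22 mod 113: 36. Thus e_{113}(P,Q) = e(P',Q')^{36}.
Double-and-add over 1110001: 7-1 doublings, 4-1 additions; each step l_{T,T}/v_{2T} or l_{T,P'}/v at Q'+S for random S.
e_{113}(P',Q') = 108032034667887 + 12904404985173*t + 49208786069118*t^2 + 84744408917720*t^3.
e_{113}(P,Q) = (108032034667887 + 12904404985173*t + 49208786069118*t^2 + 84744408917720*t^3)^{36} = 37883222793667 + 55984081618739*t + 106218940390580*t^2 + 137756039895388*t^3.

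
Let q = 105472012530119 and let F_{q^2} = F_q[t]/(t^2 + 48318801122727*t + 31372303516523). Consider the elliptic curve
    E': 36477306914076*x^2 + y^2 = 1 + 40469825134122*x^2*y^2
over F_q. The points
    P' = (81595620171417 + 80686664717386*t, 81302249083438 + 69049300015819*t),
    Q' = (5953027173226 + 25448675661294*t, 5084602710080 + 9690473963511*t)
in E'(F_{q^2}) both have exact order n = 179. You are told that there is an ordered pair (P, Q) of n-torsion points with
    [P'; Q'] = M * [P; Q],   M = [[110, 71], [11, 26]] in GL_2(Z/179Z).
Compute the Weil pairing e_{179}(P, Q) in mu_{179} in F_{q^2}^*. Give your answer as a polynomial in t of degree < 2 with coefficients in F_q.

100240459506198 + 28151950183755*t

The 179-Weil pairing on E[179] over F_{105472012530119} is alternating-bilinear: e_{179}(P',Q') = e_{179}(P,Q)^det(M).
det M = 110*26 - 71*11 = 2079 = 110 (mod 179); 110^{-1} = 83 (mod 179).
Edwards->Montgomery: u=(1+y)/(1-y), v=u/x -> 21657601091708v^2=u^3+43036024860091u^2+u; then x_W=51737876710048u+12824522008033: y^2=x^3+18238718569526*x+94552530778351.
n = 179 = (10110011)_2 (8 bits, wt 5); accumulate f_{179,P'}(Q'+S)/f_{179,P'}(S) along the 7-step ladder.
e_{179}(P',Q') = 90597061733345 + 89851527028203*t.
e_{179}(P,Q) = (90597061733345 + 89851527028203*t)^{83} = 100240459506198 + 28151950183755*t.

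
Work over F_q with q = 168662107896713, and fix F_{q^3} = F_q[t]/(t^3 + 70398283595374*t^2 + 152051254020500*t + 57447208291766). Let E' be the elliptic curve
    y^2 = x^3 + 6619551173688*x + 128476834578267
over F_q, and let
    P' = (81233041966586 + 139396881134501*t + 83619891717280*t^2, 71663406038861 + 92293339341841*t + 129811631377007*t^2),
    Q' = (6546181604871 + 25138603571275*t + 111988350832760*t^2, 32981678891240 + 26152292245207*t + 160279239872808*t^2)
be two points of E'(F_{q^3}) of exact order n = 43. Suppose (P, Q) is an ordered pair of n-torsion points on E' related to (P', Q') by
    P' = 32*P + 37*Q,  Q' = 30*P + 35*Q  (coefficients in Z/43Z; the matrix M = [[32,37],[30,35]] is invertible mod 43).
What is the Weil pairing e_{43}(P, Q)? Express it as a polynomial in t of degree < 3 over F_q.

Since e_{43}(P,P)=e_{43}(Q,Q)=1 and e_{43}(Q,P)=e_{43}(P,Q)^{-1}, expanding e_{43}(32*P + 37*Q,30*P + 35*Q) leaves e(P,Q)^det(M).
Hence e(P,Q) = e(P',Q')^{13} where 13 = 10^{-1} mod 43.
n = 43 = (101011)_2 (6 bits, wt 4); accumulate f_{43,P'}(Q'+S)/f_{43,P'}(S) along the 5-step ladder.
e_{43}(P',Q') = 31540796888275 + 152151049977270*t + 121168946354466*t^2.
(31540796888275 + 152151049977270*t + 121168946354466*t^2)^{13} mod (168662107896713,f) = 9413030480391 + 140855694247651*t + 153808745918343*t^2.

9413030480391 + 140855694247651*t + 153808745918343*t^2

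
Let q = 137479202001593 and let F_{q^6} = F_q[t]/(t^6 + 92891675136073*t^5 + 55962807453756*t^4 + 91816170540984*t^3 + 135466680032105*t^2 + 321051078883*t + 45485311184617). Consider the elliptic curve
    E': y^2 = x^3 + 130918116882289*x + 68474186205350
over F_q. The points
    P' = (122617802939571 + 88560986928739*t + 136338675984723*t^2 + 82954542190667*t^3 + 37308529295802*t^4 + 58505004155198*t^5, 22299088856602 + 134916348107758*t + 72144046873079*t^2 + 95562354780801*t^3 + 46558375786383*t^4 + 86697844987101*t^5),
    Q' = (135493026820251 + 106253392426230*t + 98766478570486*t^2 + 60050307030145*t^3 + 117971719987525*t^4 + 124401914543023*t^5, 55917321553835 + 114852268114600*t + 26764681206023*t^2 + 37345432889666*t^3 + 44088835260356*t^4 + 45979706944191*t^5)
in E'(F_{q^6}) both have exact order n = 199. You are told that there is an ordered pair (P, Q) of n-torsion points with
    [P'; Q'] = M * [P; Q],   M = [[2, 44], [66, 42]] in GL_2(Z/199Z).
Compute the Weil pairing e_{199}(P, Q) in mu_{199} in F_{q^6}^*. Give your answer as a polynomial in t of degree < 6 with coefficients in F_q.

e_{199} is bilinear + alternating on E[199], so e_{199}(2*P + 44*Q, 66*P + 42*Q) = e_{199}(P,Q)^(2*42-44*66).
det(M) mod 199 = 165; its inverse in (Z/199)^* is 158 (check: 165*158 mod 199 = 1).
8-bit Miller (11000111) on E'/F_{137479202001593} with a'=130918116882289, b'=68474186205350: accumulate tangent/chord ratios at Q'+S and P'+S'.
f_P(D_Q)/f_Q(D_P) = 108630410445240 + 136283262776671*t + 91670145708467*t^2 + 25597173993081*t^3 + 129331964191698*t^4 + 133136592515028*t^5.
Finally e_{199}(P,Q) = 113105161760797 + 131513929765339*t + 123537615489929*t^2 + 32214330601689*t^3 + 135662989493010*t^4 + 34453449585510*t^5.

113105161760797 + 131513929765339*t + 123537615489929*t^2 + 32214330601689*t^3 + 135662989493010*t^4 + 34453449585510*t^5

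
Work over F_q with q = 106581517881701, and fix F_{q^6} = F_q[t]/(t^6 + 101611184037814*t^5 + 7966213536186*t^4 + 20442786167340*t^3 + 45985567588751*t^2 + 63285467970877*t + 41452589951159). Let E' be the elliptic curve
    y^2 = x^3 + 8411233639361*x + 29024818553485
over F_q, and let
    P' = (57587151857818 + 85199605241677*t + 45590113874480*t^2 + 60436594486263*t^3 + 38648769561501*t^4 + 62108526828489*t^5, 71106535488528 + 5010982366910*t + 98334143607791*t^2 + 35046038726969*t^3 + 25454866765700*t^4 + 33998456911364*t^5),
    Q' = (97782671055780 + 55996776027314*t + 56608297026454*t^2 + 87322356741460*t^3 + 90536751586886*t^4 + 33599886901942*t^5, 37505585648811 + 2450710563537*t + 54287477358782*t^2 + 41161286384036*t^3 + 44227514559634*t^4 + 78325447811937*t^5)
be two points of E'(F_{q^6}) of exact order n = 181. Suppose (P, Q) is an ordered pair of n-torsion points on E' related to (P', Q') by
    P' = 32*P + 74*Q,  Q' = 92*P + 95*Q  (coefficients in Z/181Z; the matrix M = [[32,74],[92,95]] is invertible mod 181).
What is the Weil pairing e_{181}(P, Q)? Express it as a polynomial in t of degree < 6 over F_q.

96878668007564 + 54880594929017*t + 58175950349664*t^2 + 34596532971218*t^3 + 81306713281255*t^4 + 75322995051783*t^5

Under M = [[32,74],[92,95]] in GL_2(Z/181), e_{181}(P',Q') = e_{181}(P,Q)^(32*95-74*92 mod 181).
Inverting 33 mod 181: 11. Thus e_{181}(P,Q) = e(P',Q')^{11}.
Miller loop for e_{181} over F_{106581517881701^6}: bits of 181 = 10110101; 7 double steps + 4 add steps, l/v at each.
Miller gives e_{181}(P',Q') = 101929226036141 + 22607960685954*t + 69885838385366*t^2 + 106179957664525*t^3 + 72742897311553*t^4 + 60651448235476*t^5 in F_{106581517881701^6}.
Thus e_{181}(P,Q) = 96878668007564 + 54880594929017*t + 58175950349664*t^2 + 34596532971218*t^3 + 81306713281255*t^4 + 75322995051783*t^5.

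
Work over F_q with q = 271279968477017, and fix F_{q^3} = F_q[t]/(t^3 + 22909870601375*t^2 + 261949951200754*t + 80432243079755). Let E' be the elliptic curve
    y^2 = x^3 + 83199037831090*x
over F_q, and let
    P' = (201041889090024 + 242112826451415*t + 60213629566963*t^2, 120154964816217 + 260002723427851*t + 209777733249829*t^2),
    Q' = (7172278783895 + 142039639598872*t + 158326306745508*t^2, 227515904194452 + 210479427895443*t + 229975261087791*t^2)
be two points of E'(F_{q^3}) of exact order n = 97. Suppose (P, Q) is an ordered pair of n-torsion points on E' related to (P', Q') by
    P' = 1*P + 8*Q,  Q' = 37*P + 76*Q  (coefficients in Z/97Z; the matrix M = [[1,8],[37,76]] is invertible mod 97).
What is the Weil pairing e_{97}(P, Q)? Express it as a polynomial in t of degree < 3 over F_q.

Since e_{97}(P,P)=e_{97}(Q,Q)=1 and e_{97}(Q,P)=e_{97}(P,Q)^{-1}, expanding e_{97}(1*P + 8*Q,37*P + 76*Q) leaves e(P,Q)^det(M).
Hence e(P,Q) = e(P',Q')^{41} where 41 = 71^{-1} mod 97.
n = 97 = (1100001)_2 (7 bits, wt 3); accumulate f_{97,P'}(Q'+S)/f_{97,P'}(S) along the 6-step ladder.
Result: e(P',Q') = 99954408406300 + 63131855697294*t + 179886354038330*t^2.
Hence e(P,Q) = 220948746934758 + 224053880837125*t + 96365985409832*t^2 in F_{271279968477017^3}^*.

220948746934758 + 224053880837125*t + 96365985409832*t^2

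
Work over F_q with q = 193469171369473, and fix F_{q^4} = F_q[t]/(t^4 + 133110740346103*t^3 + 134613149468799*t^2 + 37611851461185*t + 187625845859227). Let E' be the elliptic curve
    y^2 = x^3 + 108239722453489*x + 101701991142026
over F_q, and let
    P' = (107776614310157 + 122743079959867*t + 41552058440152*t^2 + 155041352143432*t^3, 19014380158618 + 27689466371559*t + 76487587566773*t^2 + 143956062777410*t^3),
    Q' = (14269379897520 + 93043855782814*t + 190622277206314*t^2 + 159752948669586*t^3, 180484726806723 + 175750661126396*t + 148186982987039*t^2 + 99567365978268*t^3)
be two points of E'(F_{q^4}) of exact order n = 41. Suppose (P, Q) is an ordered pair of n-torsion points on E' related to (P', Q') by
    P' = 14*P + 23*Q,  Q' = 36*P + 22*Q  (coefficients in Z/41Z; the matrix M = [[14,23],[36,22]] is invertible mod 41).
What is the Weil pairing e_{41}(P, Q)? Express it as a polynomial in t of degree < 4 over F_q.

e_{41}(aP+bQ,cP+dQ) = e_{41}(P,Q)^(ad-bc); with (a,b,c,d)=(14,23,36,22) this gives the det-41 law.
So e_{41}(P,Q) = e_{41}(P',Q')^{19}, since 13*19 = 1 mod 41.
Run Miller on y^2=x^3+108239722453489*x+101701991142026 over F_{193469171369473}: ladder 101001 (6 bits); e = f_P(D_Q)/f_Q(D_P).
Miller gives e_{41}(P',Q') = 151292403948421 + 1731132943163*t + 27252871011208*t^2 + 187365560424206*t^3 in F_{193469171369473^4}.
e_{41}(P,Q) = (151292403948421 + 1731132943163*t + 27252871011208*t^2 + 187365560424206*t^3)^{19} = 154363632894666 + 142625125239736*t + 147691883927570*t^2 + 53455832916749*t^3.

154363632894666 + 142625125239736*t + 147691883927570*t^2 + 53455832916749*t^3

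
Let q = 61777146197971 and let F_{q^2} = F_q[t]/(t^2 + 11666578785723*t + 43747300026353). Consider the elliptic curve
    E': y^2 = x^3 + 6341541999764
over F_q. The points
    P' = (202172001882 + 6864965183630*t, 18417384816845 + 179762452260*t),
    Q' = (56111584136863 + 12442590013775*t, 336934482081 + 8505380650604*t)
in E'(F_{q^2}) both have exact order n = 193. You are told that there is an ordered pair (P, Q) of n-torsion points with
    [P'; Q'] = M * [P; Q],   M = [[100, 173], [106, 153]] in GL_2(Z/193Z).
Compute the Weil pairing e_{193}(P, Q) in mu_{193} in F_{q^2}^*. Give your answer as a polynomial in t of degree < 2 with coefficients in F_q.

Since e_{193}(P,P)=e_{193}(Q,Q)=1 and e_{193}(Q,P)=e_{193}(P,Q)^{-1}, expanding e_{193}(100*P + 173*Q,106*P + 153*Q) leaves e(P,Q)^det(M).
det M = 100*153 - 173*106 = -3038 = 50 (mod 193); 50^{-1} = 166 (mod 193).
Run Miller on y^2=x^3+6341541999764 over F_{61777146197971}: ladder 11000001 (8 bits); e = f_P(D_Q)/f_Q(D_P).
The quotient is 29669478139492 + 26628074811628*t.
e_{193}(P,Q) = (29669478139492 + 26628074811628*t)^{166} = 53969605731628 + 31072912022794*t.

53969605731628 + 31072912022794*t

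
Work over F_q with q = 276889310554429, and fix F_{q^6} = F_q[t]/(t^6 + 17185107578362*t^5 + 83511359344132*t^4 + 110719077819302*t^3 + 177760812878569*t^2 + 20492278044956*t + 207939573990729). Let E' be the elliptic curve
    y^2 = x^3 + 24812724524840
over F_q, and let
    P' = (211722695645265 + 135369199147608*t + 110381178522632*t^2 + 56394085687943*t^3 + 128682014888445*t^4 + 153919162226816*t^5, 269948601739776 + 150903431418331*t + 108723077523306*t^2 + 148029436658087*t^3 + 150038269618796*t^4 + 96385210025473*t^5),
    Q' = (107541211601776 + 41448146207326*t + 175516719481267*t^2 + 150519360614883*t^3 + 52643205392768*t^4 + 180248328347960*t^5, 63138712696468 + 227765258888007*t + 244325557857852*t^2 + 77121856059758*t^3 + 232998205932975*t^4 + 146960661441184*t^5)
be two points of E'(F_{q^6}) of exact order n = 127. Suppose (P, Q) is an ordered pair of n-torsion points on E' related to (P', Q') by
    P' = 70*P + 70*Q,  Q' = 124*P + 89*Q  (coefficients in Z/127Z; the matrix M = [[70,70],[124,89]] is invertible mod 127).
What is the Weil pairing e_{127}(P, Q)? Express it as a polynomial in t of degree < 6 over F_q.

255389181065074 + 79688157043990*t + 241958462880586*t^2 + 261112358802141*t^3 + 139716204881499*t^4 + 31213736666995*t^5

Under M = [[70,70],[124,89]] in GL_2(Z/127), e_{127}(P',Q') = e_{127}(P,Q)^(70*89-70*124 mod 127).
So e_{127}(P,Q) = e_{127}(P',Q')^{24}, since 90*24 = 1 mod 127.
Miller loop for e_{127} over F_{276889310554429^6}: bits of 127 = 1111111; 6 double steps + 6 add steps, l/v at each.
Miller gives e_{127}(P',Q') = 107753567578219 + 88546213129908*t + 11542619779142*t^2 + 210025680368081*t^3 + 117343552811206*t^4 + 144823879054208*t^5 in F_{276889310554429^6}.
Finally e_{127}(P,Q) = 255389181065074 + 79688157043990*t + 241958462880586*t^2 + 261112358802141*t^3 + 139716204881499*t^4 + 31213736666995*t^5.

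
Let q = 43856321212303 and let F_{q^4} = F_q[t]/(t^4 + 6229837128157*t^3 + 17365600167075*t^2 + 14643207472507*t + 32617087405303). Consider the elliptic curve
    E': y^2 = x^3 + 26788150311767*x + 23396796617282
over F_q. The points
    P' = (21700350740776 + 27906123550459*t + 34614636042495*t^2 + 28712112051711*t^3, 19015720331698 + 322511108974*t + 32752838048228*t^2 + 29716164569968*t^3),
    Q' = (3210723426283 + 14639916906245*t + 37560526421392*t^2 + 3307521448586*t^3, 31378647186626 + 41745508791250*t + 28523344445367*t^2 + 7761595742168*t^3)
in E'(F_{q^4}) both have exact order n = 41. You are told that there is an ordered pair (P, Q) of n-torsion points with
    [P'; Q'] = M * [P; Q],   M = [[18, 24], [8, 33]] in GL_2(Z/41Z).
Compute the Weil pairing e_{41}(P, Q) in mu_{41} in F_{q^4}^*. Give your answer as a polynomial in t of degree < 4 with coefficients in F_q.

35975969282870 + 43306595152945*t + 12283796340082*t^2 + 22244170274248*t^3

The 41-Weil pairing on E[41] over F_{43856321212303} is alternating-bilinear: e_{41}(P',Q') = e_{41}(P,Q)^det(M).
det M = 18*33 - 24*8 = 402 = 33 (mod 41); 33^{-1} = 5 (mod 41).
Miller loop for e_{41} over F_{43856321212303^4}: bits of 41 = 101001; 5 double steps + 2 add steps, l/v at each.
So e_{41}(P',Q') = 30087708216182 + 20781643978748*t + 21112465407386*t^2 + 30176899635168*t^3.
Thus e_{41}(P,Q) = 35975969282870 + 43306595152945*t + 12283796340082*t^2 + 22244170274248*t^3.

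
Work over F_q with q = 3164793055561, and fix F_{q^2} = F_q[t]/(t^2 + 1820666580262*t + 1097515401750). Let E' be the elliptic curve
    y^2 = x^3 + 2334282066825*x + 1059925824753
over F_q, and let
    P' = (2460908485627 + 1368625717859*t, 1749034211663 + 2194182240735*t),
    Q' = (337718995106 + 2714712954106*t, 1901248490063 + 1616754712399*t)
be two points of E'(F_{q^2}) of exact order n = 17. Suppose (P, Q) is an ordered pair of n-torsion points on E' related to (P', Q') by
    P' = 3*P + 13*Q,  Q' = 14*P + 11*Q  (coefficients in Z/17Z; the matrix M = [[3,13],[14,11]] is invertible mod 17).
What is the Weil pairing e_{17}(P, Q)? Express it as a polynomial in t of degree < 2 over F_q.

e_{17} is bilinear + alternating on E[17], so e_{17}(3*P + 13*Q, 14*P + 11*Q) = e_{17}(P,Q)^(3*11-13*14).
det M = 3*11 - 13*14 = -149 = 4 (mod 17); 4^{-1} = 13 (mod 17).
Build f_{17,P'} and f_{17,Q'} via the 5-bit ladder of 17=10001_2; evaluate at shifted divisors; quotient in F_{3164793055561^2}.
f_P(D_Q)/f_Q(D_P) = 1327297268090 + 55069957237*t.
(1327297268090 + 55069957237*t)^{13} mod (3164793055561,f) = 1688602223704 + 1029095651228*t.

1688602223704 + 1029095651228*t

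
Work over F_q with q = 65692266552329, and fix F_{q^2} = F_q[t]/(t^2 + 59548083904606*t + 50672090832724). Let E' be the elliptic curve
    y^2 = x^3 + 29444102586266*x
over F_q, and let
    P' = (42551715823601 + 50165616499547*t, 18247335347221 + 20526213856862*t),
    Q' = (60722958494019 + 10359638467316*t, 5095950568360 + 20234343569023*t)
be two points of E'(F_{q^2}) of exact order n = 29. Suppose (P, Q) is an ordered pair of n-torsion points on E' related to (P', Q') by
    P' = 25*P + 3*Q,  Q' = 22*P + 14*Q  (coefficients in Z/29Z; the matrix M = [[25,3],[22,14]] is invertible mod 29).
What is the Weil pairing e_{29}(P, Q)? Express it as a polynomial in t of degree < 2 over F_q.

e_{29}(aP+bQ,cP+dQ) = e_{29}(P,Q)^(ad-bc); with (a,b,c,d)=(25,3,22,14) this gives the det-29 law.
25*14 - 3*22 = 284; reduced mod 29: det = 23, inverse 24.
Miller loop for e_{29} over F_{65692266552329^2}: bits of 29 = 11101; 4 double steps + 3 add steps, l/v at each.
e_{29}(P',Q') = 13779101515801 + 57237586581944*t.
Hence e(P,Q) = 64315896453817 + 58611640087630*t in F_{65692266552329^2}^*.

64315896453817 + 58611640087630*t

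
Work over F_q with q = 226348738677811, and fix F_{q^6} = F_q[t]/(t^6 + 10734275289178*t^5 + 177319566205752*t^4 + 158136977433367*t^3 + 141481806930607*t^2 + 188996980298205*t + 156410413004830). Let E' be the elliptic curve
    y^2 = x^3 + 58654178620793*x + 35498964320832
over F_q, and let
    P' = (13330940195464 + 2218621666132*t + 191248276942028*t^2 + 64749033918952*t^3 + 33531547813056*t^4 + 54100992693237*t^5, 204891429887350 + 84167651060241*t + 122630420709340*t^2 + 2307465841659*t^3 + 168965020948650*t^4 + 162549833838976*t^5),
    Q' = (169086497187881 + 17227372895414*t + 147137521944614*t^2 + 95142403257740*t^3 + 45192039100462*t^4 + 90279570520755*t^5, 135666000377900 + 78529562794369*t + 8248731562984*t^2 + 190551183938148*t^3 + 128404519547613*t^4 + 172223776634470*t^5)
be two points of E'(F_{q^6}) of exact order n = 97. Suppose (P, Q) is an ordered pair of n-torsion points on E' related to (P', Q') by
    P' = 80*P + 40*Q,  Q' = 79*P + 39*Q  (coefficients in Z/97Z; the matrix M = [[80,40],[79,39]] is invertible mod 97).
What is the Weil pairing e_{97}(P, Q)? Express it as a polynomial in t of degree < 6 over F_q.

The 97-Weil pairing on E[97] over F_{226348738677811} is alternating-bilinear: e_{97}(P',Q') = e_{97}(P,Q)^det(M).
Hence e(P,Q) = e(P',Q')^{80} where 80 = 57^{-1} mod 97.
Double-and-add over 1100001: 7-1 doublings, 3-1 additions; each step l_{T,T}/v_{2T} or l_{T,P'}/v at Q'+S for random S.
The quotient is 39723564889278 + 217574533727585*t + 100807939393635*t^2 + 130274528569586*t^3 + 143582290369175*t^4 + 188295360581441*t^5.
Finally e_{97}(P,Q) = 14827159933652 + 42353640554854*t + 129803802526223*t^2 + 92272659457701*t^3 + 74374835446696*t^4 + 22640681716294*t^5.

14827159933652 + 42353640554854*t + 129803802526223*t^2 + 92272659457701*t^3 + 74374835446696*t^4 + 22640681716294*t^5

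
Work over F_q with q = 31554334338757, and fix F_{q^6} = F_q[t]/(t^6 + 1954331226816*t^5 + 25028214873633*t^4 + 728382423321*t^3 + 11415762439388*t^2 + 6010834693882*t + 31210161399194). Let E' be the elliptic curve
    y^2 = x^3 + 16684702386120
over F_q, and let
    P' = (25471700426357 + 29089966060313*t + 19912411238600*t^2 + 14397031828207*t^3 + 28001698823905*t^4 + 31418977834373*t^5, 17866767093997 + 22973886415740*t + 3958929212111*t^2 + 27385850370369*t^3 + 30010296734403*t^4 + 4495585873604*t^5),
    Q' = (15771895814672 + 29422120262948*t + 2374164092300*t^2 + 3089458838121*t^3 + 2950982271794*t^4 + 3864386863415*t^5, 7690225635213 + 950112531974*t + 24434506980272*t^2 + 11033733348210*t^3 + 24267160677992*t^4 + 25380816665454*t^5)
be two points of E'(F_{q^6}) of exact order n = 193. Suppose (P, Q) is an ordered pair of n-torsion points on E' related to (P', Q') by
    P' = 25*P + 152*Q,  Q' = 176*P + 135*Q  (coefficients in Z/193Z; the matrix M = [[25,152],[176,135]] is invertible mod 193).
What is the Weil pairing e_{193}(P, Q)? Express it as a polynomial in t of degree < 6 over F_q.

6318492123101 + 26615701001792*t + 19951362577867*t^2 + 24645005493908*t^3 + 20305501314357*t^4 + 19110329936326*t^5

Since e_{193}(P,P)=e_{193}(Q,Q)=1 and e_{193}(Q,P)=e_{193}(P,Q)^{-1}, expanding e_{193}(25*P + 152*Q,176*P + 135*Q) leaves e(P,Q)^det(M).
det(M) mod 193 = 169; its inverse in (Z/193)^* is 8 (check: 169*8 mod 193 = 1).
Miller loop for e_{193} over F_{31554334338757^6}: bits of 193 = 11000001; 7 double steps + 2 add steps, l/v at each.
Miller gives e_{193}(P',Q') = 27405718887713 + 6331781946626*t + 12782843653456*t^2 + 23826617046726*t^3 + 978216856954*t^4 + 11557212046610*t^5 in F_{31554334338757^6}.
Hence e(P,Q) = 6318492123101 + 26615701001792*t + 19951362577867*t^2 + 24645005493908*t^3 + 20305501314357*t^4 + 19110329936326*t^5 in F_{31554334338757^6}^*.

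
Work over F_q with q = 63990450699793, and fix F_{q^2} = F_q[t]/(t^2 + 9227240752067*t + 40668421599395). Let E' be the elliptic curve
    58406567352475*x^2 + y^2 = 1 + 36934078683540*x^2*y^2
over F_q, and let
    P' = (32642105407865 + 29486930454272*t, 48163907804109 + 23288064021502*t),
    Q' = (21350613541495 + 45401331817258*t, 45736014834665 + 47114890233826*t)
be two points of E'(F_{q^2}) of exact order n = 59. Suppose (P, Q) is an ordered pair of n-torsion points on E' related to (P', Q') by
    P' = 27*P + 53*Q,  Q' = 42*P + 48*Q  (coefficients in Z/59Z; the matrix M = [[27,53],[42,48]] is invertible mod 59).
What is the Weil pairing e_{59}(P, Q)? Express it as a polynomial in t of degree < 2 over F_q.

Alternating bilinearity on E[59] (values in mu_{59} in F_{63990450699793^2}) gives e(P',Q') = e(P,Q)^det(M).
det(M) mod 59 = 14; its inverse in (Z/59)^* is 38 (check: 14*38 mod 59 = 1).
Map (x,y)_Ed via u=(1+y)/(1-y), v=(1+y)/((1-y)x) to Montgomery A=47459489074972,B=41100571847062; then to (a',b')=(58461442879684,57971132789944).
6-bit Miller (111011) on E'/F_{63990450699793} with a'=58461442879684, b'=57971132789944: accumulate tangent/chord ratios at Q'+S and P'+S'.
So e_{59}(P',Q') = 16068484087162 + 5349017606758*t.
e_{59}(P,Q) = (16068484087162 + 5349017606758*t)^{38} = 13493924688502 + 20617197833153*t.

13493924688502 + 20617197833153*t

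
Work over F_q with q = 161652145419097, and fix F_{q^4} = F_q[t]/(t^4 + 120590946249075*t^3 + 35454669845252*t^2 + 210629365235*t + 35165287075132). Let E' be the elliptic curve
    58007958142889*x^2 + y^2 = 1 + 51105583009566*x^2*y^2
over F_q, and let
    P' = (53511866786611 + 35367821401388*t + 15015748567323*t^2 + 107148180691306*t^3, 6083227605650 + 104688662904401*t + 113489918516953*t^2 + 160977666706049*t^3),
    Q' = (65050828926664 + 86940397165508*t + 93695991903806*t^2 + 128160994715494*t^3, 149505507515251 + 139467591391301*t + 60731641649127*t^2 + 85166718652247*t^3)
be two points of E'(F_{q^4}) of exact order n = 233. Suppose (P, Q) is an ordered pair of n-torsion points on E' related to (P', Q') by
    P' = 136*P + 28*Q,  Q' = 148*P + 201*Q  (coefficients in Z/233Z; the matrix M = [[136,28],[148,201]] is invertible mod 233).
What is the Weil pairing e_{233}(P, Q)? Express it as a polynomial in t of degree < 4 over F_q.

Under M = [[136,28],[148,201]] in GL_2(Z/233), e_{233}(P',Q') = e_{233}(P,Q)^(136*201-28*148 mod 233).
Hence e(P,Q) = e(P',Q')^{192} where 192 = 125^{-1} mod 233.
Edwards a_E,d_E -> Montgomery A=4425058938151,B=147657293740782 -> Weierstrass 66137043612616,54148449006719 via alpha=45127614428592,beta=42138630138105.
8-bit Miller (11101001) on E'/F_{161652145419097} with a'=66137043612616, b'=54148449006719: accumulate tangent/chord ratios at Q'+S and P'+S'.
e_{233}(P',Q') = 111815580634433 + 59473170872315*t + 149265231246502*t^2 + 111991848802776*t^3.
Finally e_{233}(P,Q) = 127359161620215 + 101283663162853*t + 71918799183936*t^2 + 13129630834421*t^3.

127359161620215 + 101283663162853*t + 71918799183936*t^2 + 13129630834421*t^3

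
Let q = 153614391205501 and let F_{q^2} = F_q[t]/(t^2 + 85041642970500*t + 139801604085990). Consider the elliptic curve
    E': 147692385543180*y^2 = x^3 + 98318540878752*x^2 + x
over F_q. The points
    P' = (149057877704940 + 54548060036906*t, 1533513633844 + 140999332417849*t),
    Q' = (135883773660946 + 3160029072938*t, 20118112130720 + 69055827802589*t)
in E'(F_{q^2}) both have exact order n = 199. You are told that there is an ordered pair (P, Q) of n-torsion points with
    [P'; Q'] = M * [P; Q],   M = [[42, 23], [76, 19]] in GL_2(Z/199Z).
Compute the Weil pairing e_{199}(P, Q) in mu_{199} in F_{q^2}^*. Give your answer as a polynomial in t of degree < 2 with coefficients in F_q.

142791976765666 + 139387969951785*t

e_{199} is bilinear + alternating on E[199], so e_{199}(42*P + 23*Q, 76*P + 19*Q) = e_{199}(P,Q)^(42*19-23*76).
det(M) mod 199 = 45; its inverse in (Z/199)^* is 115 (check: 45*115 mod 199 = 1).
(x,y)|->(22153744064491x+135544164236957,22153744064491y) sends E' to y^2=x^3+116424233604686.
Double-and-add over 11000111: 8-1 doublings, 5-1 additions; each step l_{T,T}/v_{2T} or l_{T,P'}/v at Q'+S for random S.
So e_{199}(P',Q') = 118988975802365 + 2010173680789*t.
Hence e(P,Q) = 142791976765666 + 139387969951785*t in F_{153614391205501^2}^*.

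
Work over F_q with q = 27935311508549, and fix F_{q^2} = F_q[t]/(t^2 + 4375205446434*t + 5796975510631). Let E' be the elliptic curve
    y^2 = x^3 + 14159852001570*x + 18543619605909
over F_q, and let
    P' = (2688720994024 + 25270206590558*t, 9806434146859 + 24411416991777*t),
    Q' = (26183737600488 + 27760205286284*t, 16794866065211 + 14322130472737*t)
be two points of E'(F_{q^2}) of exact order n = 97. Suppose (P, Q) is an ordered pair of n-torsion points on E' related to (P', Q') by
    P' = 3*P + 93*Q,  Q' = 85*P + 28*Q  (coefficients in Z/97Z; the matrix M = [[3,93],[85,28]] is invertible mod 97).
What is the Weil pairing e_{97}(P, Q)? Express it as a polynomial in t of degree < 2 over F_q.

427167118407 + 25066239458818*t

Under M = [[3,93],[85,28]] in GL_2(Z/97), e_{97}(P',Q') = e_{97}(P,Q)^(3*28-93*85 mod 97).
So e_{97}(P,Q) = e_{97}(P',Q')^{62}, since 36*62 = 1 mod 97.
Build f_{97,P'} and f_{97,Q'} via the 7-bit ladder of 97=1100001_2; evaluate at shifted divisors; quotient in F_{27935311508549^2}.
Miller gives e_{97}(P',Q') = 1819890726224 + 11339653349363*t in F_{27935311508549^2}.
(1819890726224 + 11339653349363*t)^{62} mod (27935311508549,f) = 427167118407 + 25066239458818*t.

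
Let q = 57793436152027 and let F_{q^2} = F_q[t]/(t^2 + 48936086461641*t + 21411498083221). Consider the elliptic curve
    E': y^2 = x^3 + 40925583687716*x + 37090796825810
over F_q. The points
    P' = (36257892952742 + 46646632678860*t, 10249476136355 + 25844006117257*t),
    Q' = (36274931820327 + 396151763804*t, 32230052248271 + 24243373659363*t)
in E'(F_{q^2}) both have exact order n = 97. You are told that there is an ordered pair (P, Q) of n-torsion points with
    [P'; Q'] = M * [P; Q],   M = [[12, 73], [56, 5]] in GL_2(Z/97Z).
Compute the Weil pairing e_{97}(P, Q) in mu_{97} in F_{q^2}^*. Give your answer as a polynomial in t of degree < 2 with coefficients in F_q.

34535744584750 + 24738460981756*t

Since e_{97}(P,P)=e_{97}(Q,Q)=1 and e_{97}(Q,P)=e_{97}(P,Q)^{-1}, expanding e_{97}(12*P + 73*Q,56*P + 5*Q) leaves e(P,Q)^det(M).
So e_{97}(P,Q) = e_{97}(P',Q')^{19}, since 46*19 = 1 mod 97.
Miller loop for e_{97} over F_{57793436152027^2}: bits of 97 = 1100001; 6 double steps + 2 add steps, l/v at each.
f_P(D_Q)/f_Q(D_P) = 40204913536119 + 19741825696774*t.
Finally e_{97}(P,Q) = 34535744584750 + 24738460981756*t.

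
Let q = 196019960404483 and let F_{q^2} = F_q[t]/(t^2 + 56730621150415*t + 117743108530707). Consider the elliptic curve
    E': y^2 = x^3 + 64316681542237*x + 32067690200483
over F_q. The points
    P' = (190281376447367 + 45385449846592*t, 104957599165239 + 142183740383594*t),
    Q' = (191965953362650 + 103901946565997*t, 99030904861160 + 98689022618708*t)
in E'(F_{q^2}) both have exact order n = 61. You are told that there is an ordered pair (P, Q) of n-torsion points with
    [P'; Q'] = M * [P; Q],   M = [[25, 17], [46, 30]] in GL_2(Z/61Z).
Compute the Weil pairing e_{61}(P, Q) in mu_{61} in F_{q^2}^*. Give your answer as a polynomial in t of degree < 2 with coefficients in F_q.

140299097176111 + 76395823723357*t

The 61-Weil pairing on E[61] over F_{196019960404483} is alternating-bilinear: e_{61}(P',Q') = e_{61}(P,Q)^det(M).
Hence e(P,Q) = e(P',Q')^{40} where 40 = 29^{-1} mod 61.
Miller loop for e_{61} over F_{196019960404483^2}: bits of 61 = 111101; 5 double steps + 4 add steps, l/v at each.
The quotient is 40415991631599 + 68725173160951*t.
Thus e_{61}(P,Q) = 140299097176111 + 76395823723357*t.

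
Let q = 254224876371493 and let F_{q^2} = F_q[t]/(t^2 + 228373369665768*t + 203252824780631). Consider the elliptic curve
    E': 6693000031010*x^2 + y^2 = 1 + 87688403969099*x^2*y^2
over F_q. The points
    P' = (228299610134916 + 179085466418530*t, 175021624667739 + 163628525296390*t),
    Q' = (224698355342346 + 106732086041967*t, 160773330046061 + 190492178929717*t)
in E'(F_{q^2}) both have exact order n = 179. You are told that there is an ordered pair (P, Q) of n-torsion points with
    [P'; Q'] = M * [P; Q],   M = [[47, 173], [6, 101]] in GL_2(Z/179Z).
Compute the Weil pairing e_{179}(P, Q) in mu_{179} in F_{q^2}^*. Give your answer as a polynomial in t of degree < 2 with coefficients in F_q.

223984325143300 + 89218477794291*t

Since e_{179}(P,P)=e_{179}(Q,Q)=1 and e_{179}(Q,P)=e_{179}(P,Q)^{-1}, expanding e_{179}(47*P + 173*Q,6*P + 101*Q) leaves e(P,Q)^det(M).
Hence e(P,Q) = e(P',Q')^{68} where 68 = 129^{-1} mod 179.
Map (x,y)_Ed via u=(1+y)/(1-y), v=(1+y)/((1-y)x) to Montgomery A=20482934134706,B=245566507945840; then to (a',b')=(114729588253554,164122858593950).
Miller loop for e_{179} over F_{254224876371493^2}: bits of 179 = 10110011; 7 double steps + 4 add steps, l/v at each.
The quotient is 54579928065671 + 182189759215813*t.
Finally e_{179}(P,Q) = 223984325143300 + 89218477794291*t.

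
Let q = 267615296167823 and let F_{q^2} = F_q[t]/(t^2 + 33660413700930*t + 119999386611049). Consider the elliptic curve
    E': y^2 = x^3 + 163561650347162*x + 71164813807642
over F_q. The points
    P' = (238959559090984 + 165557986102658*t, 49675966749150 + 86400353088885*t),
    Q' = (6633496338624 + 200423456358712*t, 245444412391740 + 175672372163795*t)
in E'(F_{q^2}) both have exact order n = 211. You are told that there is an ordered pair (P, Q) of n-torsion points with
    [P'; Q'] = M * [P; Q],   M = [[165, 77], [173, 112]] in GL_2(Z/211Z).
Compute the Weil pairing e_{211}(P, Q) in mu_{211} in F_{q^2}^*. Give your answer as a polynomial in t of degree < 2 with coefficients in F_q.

The 211-Weil pairing on E[211] over F_{267615296167823} is alternating-bilinear: e_{211}(P',Q') = e_{211}(P,Q)^det(M).
det(M) mod 211 = 95; its inverse in (Z/211)^* is 20 (check: 95*20 mod 211 = 1).
Build f_{211,P'} and f_{211,Q'} via the 8-bit ladder of 211=11010011_2; evaluate at shifted divisors; quotient in F_{267615296167823^2}.
e_{211}(P',Q') = 133579478836708 + 38453471045541*t.
e_{211}(P,Q) = (133579478836708 + 38453471045541*t)^{20} = 72620569366087 + 231964934133089*t.

72620569366087 + 231964934133089*t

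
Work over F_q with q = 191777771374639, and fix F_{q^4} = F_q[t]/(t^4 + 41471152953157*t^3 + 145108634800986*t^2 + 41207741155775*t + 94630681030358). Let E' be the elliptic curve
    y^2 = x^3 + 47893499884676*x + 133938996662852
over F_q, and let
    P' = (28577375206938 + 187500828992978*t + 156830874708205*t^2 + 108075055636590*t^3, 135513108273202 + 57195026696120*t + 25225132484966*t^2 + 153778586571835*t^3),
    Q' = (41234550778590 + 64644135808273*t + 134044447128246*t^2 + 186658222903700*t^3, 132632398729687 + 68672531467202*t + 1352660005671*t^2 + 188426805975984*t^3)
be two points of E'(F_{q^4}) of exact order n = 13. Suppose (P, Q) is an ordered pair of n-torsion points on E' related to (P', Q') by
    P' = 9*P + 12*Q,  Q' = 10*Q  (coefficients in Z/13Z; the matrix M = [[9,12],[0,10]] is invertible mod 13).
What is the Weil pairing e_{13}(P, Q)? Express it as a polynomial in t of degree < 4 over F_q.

Under M = [[9,12],[0,10]] in GL_2(Z/13), e_{13}(P',Q') = e_{13}(P,Q)^(9*10-12*0 mod 13).
Hence e(P,Q) = e(P',Q')^{12} where 12 = 12^{-1} mod 13.
Build f_{13,P'} and f_{13,Q'} via the 4-bit ladder of 13=1101_2; evaluate at shifted divisors; quotient in F_{191777771374639^4}.
f_P(D_Q)/f_Q(D_P) = 51611599983734 + 141959332134146*t + 151153840546232*t^2 + 24552388166619*t^3.
e_{13}(P,Q) = (51611599983734 + 141959332134146*t + 151153840546232*t^2 + 24552388166619*t^3)^{12} = 22662834663089 + 105707106025748*t + 122450057094864*t^2 + 127151206654688*t^3.

22662834663089 + 105707106025748*t + 122450057094864*t^2 + 127151206654688*t^3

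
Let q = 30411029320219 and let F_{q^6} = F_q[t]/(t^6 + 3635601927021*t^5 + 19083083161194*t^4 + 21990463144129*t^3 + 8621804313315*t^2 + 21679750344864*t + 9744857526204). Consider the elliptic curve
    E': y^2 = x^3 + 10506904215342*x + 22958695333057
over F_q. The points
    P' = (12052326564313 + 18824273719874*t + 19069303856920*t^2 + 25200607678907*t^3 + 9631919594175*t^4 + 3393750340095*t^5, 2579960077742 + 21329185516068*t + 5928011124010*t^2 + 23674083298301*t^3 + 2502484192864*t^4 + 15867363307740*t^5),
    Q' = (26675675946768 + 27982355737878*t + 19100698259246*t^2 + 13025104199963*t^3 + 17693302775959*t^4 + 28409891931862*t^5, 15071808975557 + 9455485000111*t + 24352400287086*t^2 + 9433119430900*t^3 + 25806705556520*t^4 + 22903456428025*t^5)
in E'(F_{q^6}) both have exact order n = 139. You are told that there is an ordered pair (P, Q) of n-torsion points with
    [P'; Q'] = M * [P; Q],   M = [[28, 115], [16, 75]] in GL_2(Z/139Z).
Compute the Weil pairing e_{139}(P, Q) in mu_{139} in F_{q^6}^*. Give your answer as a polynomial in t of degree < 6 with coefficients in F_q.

29917568810087 + 12145044412304*t + 188413110511*t^2 + 7888664992250*t^3 + 2258296894010*t^4 + 22560665555357*t^5

The 139-Weil pairing on E[139] over F_{30411029320219} is alternating-bilinear: e_{139}(P',Q') = e_{139}(P,Q)^det(M).
So e_{139}(P,Q) = e_{139}(P',Q')^{54}, since 121*54 = 1 mod 139.
8-bit Miller (10001011) on E'/F_{30411029320219} with a'=10506904215342, b'=22958695333057: accumulate tangent/chord ratios at Q'+S and P'+S'.
f_P(D_Q)/f_Q(D_P) = 3852078730094 + 7386014475951*t + 20474838430113*t^2 + 5599470357393*t^3 + 1502461321399*t^4 + 24764439515439*t^5.
Raise to 54: e(P,Q) = 29917568810087 + 12145044412304*t + 188413110511*t^2 + 7888664992250*t^3 + 2258296894010*t^4 + 22560665555357*t^5 in mu_{139}.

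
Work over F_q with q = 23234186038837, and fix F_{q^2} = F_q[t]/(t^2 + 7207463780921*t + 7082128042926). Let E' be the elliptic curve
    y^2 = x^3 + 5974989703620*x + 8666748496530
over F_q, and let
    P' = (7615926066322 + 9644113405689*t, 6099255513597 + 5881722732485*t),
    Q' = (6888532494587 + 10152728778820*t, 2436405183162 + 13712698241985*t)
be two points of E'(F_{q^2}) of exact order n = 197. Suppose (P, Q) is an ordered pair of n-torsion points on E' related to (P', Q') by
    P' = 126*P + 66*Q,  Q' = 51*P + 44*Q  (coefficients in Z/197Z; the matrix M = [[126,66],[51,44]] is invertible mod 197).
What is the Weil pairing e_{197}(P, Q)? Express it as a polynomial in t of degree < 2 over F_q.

15010486291687 + 2887875196610*t

Since e_{197}(P,P)=e_{197}(Q,Q)=1 and e_{197}(Q,P)=e_{197}(P,Q)^{-1}, expanding e_{197}(126*P + 66*Q,51*P + 44*Q) leaves e(P,Q)^det(M).
So e_{197}(P,Q) = e_{197}(P',Q')^{18}, since 11*18 = 1 mod 197.
Double-and-add over 11000101: 8-1 doublings, 4-1 additions; each step l_{T,T}/v_{2T} or l_{T,P'}/v at Q'+S for random S.
e_{197}(P',Q') = 12356732780595 + 21338916144500*t.
Thus e_{197}(P,Q) = 15010486291687 + 2887875196610*t.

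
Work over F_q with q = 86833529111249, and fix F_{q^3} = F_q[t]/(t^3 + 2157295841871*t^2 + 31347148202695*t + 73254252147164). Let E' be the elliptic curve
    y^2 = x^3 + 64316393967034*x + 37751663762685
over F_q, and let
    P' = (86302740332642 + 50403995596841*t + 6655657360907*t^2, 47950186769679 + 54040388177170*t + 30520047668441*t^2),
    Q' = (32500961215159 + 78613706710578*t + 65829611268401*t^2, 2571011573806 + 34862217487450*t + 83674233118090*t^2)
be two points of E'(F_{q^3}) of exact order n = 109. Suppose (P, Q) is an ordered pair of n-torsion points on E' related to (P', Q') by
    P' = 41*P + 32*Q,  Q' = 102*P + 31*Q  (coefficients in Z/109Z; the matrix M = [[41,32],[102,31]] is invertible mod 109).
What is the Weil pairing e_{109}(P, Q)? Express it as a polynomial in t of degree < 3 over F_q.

46147348344861 + 19912464399006*t + 57932159416382*t^2

The 109-Weil pairing on E[109] over F_{86833529111249} is alternating-bilinear: e_{109}(P',Q') = e_{109}(P,Q)^det(M).
det M = 41*31 - 32*102 = -1993 = 78 (mod 109); 78^{-1} = 7 (mod 109).
Build f_{109,P'} and f_{109,Q'} via the 7-bit ladder of 109=1101101_2; evaluate at shifted divisors; quotient in F_{86833529111249^3}.
So e_{109}(P',Q') = 55208860057255 + 56811012081956*t + 53014787631278*t^2.
e_{109}(P,Q) = (55208860057255 + 56811012081956*t + 53014787631278*t^2)^{7} = 46147348344861 + 19912464399006*t + 57932159416382*t^2.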